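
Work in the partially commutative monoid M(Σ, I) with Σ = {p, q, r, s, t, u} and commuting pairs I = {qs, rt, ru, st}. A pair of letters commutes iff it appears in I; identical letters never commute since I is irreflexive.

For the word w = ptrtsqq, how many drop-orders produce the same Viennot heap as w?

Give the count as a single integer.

piece 0:p — minimal
piece 1:t rests on {0:p}
piece 2:r rests on {0:p}
piece 3:t rests on {1:t}
piece 4:s rests on {2:r}
piece 5:q rests on {2:r, 3:t}
piece 6:q rests on {5:q}
minimal pieces: {0:p}
ways to finish when only these pieces remain (= sum over removing one remaining piece with nothing left below it):
  1 left: {4}→1  {6}→1
  2 left: {4,6}→2  {5,6}→1
  3 left: {3,5,6}→1  {4,5,6}→3
  4 left: {1,3,5,6}→1  {2,4,5,6}→3  {3,4,5,6}→4
  5 left: {1,3,4,5,6}→5  {2,3,4,5,6}→7
  placing 0:p first → 12 extensions

12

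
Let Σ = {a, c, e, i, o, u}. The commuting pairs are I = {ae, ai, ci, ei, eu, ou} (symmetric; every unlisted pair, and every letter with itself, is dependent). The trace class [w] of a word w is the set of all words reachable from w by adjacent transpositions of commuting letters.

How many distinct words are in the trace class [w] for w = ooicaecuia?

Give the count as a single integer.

20

piece 0:o — minimal
piece 1:o rests on {0:o}
piece 2:i rests on {1:o}
piece 3:c rests on {1:o}
piece 4:a rests on {3:c}
piece 5:e rests on {3:c}
piece 6:c rests on {4:a, 5:e}
piece 7:u rests on {2:i, 6:c}
piece 8:i rests on {7:u}
piece 9:a rests on {7:u}
minimal pieces: {0:o}
ways to finish when only these pieces remain (= sum over removing one remaining piece with nothing left below it):
  1 left: {8}→1  {9}→1
  2 left: {8,9}→2
  3 left: {7,8,9}→2
  4 left: {2,7,8,9}→2  {6,7,8,9}→2
  5 left: {2,6,7,8,9}→4  {4,6,7,8,9}→2  {5,6,7,8,9}→2
  6 left: {2,4,6,7,8,9}→6  {2,5,6,7,8,9}→6  {4,5,6,7,8,9}→4
  7 left: {2,4,5,6,7,8,9}→16  {3,4,5,6,7,8,9}→4
  8 left: {2,3,4,5,6,7,8,9}→20
  placing 0:o first → 20 extensions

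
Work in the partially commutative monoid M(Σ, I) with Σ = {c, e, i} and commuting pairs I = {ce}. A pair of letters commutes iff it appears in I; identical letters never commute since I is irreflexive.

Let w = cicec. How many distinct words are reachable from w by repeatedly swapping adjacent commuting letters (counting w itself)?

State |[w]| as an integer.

3

0(c) covers ∅
1(i) covers 0:c
2(c) covers 1:i
3(e) covers 1:i
4(c) covers 2:c
floor of heap: 0:c
completions by unplaced set U, small U first (add the entries for U minus each lowest piece of U):
  |U|=1: {3}:1  {4}:1
  |U|=2: {2,4}:1  {3,4}:2
  |U|=3: {2,3,4}:3
  start at 0(c): 3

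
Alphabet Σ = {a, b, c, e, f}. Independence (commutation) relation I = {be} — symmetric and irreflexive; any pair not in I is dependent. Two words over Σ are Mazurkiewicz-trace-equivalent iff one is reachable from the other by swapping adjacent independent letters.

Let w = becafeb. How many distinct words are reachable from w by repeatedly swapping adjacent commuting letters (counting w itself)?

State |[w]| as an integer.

#0=b has no predecessor
#1=e has no predecessor
#2=c depends on [0:b, 1:e]
#3=a depends on [2:c]
#4=f depends on [3:a]
#5=e depends on [4:f]
#6=b depends on [4:f]
sources: [0:b, 1:e]
N(rest) = Σ N(rest − s) over sources s of rest; N(one piece) = 1:
  size 1 → [5]=1  [6]=1
  size 2 → [5,6]=2
  size 3 → [4,5,6]=2
  size 4 → [3,4,5,6]=2
  size 5 → [2,3,4,5,6]=2
  first=0(b) contributes 2
  first=1(e) contributes 2
|[w]| = 4

4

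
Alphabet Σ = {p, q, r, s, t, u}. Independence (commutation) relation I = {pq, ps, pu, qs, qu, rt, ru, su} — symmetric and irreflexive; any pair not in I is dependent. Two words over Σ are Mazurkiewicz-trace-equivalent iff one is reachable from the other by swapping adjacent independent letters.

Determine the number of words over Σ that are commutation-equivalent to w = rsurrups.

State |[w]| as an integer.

56

0(r) covers ∅
1(s) covers 0:r
2(u) covers ∅
3(r) covers 1:s
4(r) covers 3:r
5(u) covers 2:u
6(p) covers 4:r
7(s) covers 4:r
floor of heap: 0:r, 2:u
completions by unplaced set U, small U first (add the entries for U minus each lowest piece of U):
  |U|=1: {5}:1  {6}:1  {7}:1
  |U|=2: {2,5}:1  {5,6}:2  {5,7}:2  {6,7}:2
  |U|=3: {2,5,6}:3  {2,5,7}:3  {4,6,7}:2  {5,6,7}:6
  |U|=4: {2,5,6,7}:12  {3,4,6,7}:2  {4,5,6,7}:8
  |U|=5: {1,3,4,6,7}:2  {2,4,5,6,7}:20  {3,4,5,6,7}:10
  |U|=6: {0,1,3,4,6,7}:2  {1,3,4,5,6,7}:12  {2,3,4,5,6,7}:30
  start at 0(r): 42
  start at 2(u): 14
sum over floor = 56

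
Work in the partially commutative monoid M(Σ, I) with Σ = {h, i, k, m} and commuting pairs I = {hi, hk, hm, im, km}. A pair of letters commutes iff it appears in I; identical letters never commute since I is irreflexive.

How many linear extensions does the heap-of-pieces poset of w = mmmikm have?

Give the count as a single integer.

0(m) covers ∅
1(m) covers 0:m
2(m) covers 1:m
3(i) covers ∅
4(k) covers 3:i
5(m) covers 2:m
floor of heap: 0:m, 3:i
completions by unplaced set U, small U first (add the entries for U minus each lowest piece of U):
  |U|=1: {4}:1  {5}:1
  |U|=2: {2,5}:1  {3,4}:1  {4,5}:2
  |U|=3: {1,2,5}:1  {2,4,5}:3  {3,4,5}:3
  |U|=4: {0,1,2,5}:1  {1,2,4,5}:4  {2,3,4,5}:6
  start at 0(m): 10
  start at 3(i): 5
sum over floor = 15

15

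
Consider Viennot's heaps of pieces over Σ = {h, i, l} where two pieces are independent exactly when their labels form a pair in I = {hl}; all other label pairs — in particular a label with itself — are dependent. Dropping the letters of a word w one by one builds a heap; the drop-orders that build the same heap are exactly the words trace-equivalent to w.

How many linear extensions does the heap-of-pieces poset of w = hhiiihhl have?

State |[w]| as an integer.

3

drop 0:h onto floor
drop 1:h onto {0:h}
drop 2:i onto {1:h}
drop 3:i onto {2:i}
drop 4:i onto {3:i}
drop 5:h onto {4:i}
drop 6:h onto {5:h}
drop 7:l onto {4:i}
ground layer = {0:h}
drop-orders for the pieces not yet dropped (sum over which currently-grounded one goes next):
  1 to go: {6} 1  {7} 1
  2 to go: {5,6} 1  {6,7} 2
  3 to go: {5,6,7} 3
  4 to go: {4,5,6,7} 3
  5 to go: {3,4,5,6,7} 3
  6 to go: {2,3,4,5,6,7} 3
  if 0:h drops first: 3 orders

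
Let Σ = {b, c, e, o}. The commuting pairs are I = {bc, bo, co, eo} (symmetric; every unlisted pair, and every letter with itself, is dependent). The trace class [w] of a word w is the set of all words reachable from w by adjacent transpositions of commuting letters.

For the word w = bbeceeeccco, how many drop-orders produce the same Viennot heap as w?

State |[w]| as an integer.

piece 0:b — minimal
piece 1:b rests on {0:b}
piece 2:e rests on {1:b}
piece 3:c rests on {2:e}
piece 4:e rests on {3:c}
piece 5:e rests on {4:e}
piece 6:e rests on {5:e}
piece 7:c rests on {6:e}
piece 8:c rests on {7:c}
piece 9:c rests on {8:c}
piece 10:o — minimal
minimal pieces: {0:b, 10:o}
ways to finish when only these pieces remain (= sum over removing one remaining piece with nothing left below it):
  1 left: {9}→1  {10}→1
  2 left: {8,9}→1  {9,10}→2
  3 left: {7,8,9}→1  {8,9,10}→3
  4 left: {6,7,8,9}→1  {7,8,9,10}→4
  5 left: {5,6,7,8,9}→1  {6,7,8,9,10}→5
  6 left: {4,5,6,7,8,9}→1  {5,6,7,8,9,10}→6
  7 left: {3,4,5,6,7,8,9}→1  {4,5,6,7,8,9,10}→7
  8 left: {2,3,4,5,6,7,8,9}→1  {3,4,5,6,7,8,9,10}→8
  9 left: {1,2,3,4,5,6,7,8,9}→1  {2,3,4,5,6,7,8,9,10}→9
  placing 0:b first → 10 extensions
  placing 10:o first → 1 extensions
total linear extensions = 11

11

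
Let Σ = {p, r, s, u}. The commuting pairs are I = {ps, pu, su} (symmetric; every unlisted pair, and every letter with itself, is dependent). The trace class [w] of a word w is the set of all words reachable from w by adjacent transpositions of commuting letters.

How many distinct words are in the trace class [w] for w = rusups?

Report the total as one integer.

30

piece 0:r — minimal
piece 1:u rests on {0:r}
piece 2:s rests on {0:r}
piece 3:u rests on {1:u}
piece 4:p rests on {0:r}
piece 5:s rests on {2:s}
minimal pieces: {0:r}
ways to finish when only these pieces remain (= sum over removing one remaining piece with nothing left below it):
  1 left: {3}→1  {4}→1  {5}→1
  2 left: {1,3}→1  {2,5}→1  {3,4}→2  {3,5}→2  {4,5}→2
  3 left: {1,3,4}→3  {1,3,5}→3  {2,3,5}→3  {2,4,5}→3  {3,4,5}→6
  4 left: {1,2,3,5}→6  {1,3,4,5}→12  {2,3,4,5}→12
  placing 0:r first → 30 extensions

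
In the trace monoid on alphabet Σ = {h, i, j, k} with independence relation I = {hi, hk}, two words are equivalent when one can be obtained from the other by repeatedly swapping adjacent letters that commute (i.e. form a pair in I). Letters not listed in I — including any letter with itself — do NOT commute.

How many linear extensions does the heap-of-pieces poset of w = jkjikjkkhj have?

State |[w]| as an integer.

drop 0:j onto floor
drop 1:k onto {0:j}
drop 2:j onto {1:k}
drop 3:i onto {2:j}
drop 4:k onto {3:i}
drop 5:j onto {4:k}
drop 6:k onto {5:j}
drop 7:k onto {6:k}
drop 8:h onto {5:j}
drop 9:j onto {7:k, 8:h}
ground layer = {0:j}
drop-orders for the pieces not yet dropped (sum over which currently-grounded one goes next):
  1 to go: {9} 1
  2 to go: {7,9} 1  {8,9} 1
  3 to go: {6,7,9} 1  {7,8,9} 2
  4 to go: {6,7,8,9} 3
  5 to go: {5,6,7,8,9} 3
  6 to go: {4,5,6,7,8,9} 3
  7 to go: {3,4,5,6,7,8,9} 3
  8 to go: {2,3,4,5,6,7,8,9} 3
  if 0:j drops first: 3 orders

3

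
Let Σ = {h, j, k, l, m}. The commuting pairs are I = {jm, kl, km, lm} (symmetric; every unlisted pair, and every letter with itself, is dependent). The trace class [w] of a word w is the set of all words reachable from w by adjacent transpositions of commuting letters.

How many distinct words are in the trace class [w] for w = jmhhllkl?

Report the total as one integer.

#0=j has no predecessor
#1=m has no predecessor
#2=h depends on [0:j, 1:m]
#3=h depends on [2:h]
#4=l depends on [3:h]
#5=l depends on [4:l]
#6=k depends on [3:h]
#7=l depends on [5:l]
sources: [0:j, 1:m]
N(rest) = Σ N(rest − s) over sources s of rest; N(one piece) = 1:
  size 1 → [6]=1  [7]=1
  size 2 → [5,7]=1  [6,7]=2
  size 3 → [4,5,7]=1  [5,6,7]=3
  size 4 → [4,5,6,7]=4
  size 5 → [3,4,5,6,7]=4
  size 6 → [2,3,4,5,6,7]=4
  first=0(j) contributes 4
  first=1(m) contributes 4
|[w]| = 8

8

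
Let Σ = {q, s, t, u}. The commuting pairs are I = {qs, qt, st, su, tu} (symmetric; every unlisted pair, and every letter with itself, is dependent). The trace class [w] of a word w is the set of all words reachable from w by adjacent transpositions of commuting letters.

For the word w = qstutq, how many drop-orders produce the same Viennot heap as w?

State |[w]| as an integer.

60

piece 0:q — minimal
piece 1:s — minimal
piece 2:t — minimal
piece 3:u rests on {0:q}
piece 4:t rests on {2:t}
piece 5:q rests on {3:u}
minimal pieces: {0:q, 1:s, 2:t}
ways to finish when only these pieces remain (= sum over removing one remaining piece with nothing left below it):
  1 left: {1}→1  {4}→1  {5}→1
  2 left: {1,4}→2  {1,5}→2  {2,4}→1  {3,5}→1  {4,5}→2
  3 left: {0,3,5}→1  {1,2,4}→3  {1,3,5}→3  {1,4,5}→6  {2,4,5}→3  {3,4,5}→3
  4 left: {0,1,3,5}→4  {0,3,4,5}→4  {1,2,4,5}→12  {1,3,4,5}→12  {2,3,4,5}→6
  placing 0:q first → 30 extensions
  placing 1:s first → 10 extensions
  placing 2:t first → 20 extensions
total linear extensions = 60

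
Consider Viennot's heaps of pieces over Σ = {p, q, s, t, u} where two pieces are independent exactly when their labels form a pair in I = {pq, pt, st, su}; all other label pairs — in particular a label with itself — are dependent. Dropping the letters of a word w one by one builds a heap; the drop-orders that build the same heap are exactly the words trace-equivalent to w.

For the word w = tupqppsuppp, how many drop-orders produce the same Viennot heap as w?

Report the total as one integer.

0(t) covers ∅
1(u) covers 0:t
2(p) covers 1:u
3(q) covers 1:u
4(p) covers 2:p
5(p) covers 4:p
6(s) covers 3:q, 5:p
7(u) covers 3:q, 5:p
8(p) covers 6:s, 7:u
9(p) covers 8:p
10(p) covers 9:p
floor of heap: 0:t
completions by unplaced set U, small U first (add the entries for U minus each lowest piece of U):
  |U|=1: {10}:1
  |U|=2: {9,10}:1
  |U|=3: {8,9,10}:1
  |U|=4: {6,8,9,10}:1  {7,8,9,10}:1
  |U|=5: {6,7,8,9,10}:2
  |U|=6: {3,6,7,8,9,10}:2  {5,6,7,8,9,10}:2
  |U|=7: {3,5,6,7,8,9,10}:4  {4,5,6,7,8,9,10}:2
  |U|=8: {2,4,5,6,7,8,9,10}:2  {3,4,5,6,7,8,9,10}:6
  |U|=9: {2,3,4,5,6,7,8,9,10}:8
  start at 0(t): 8

8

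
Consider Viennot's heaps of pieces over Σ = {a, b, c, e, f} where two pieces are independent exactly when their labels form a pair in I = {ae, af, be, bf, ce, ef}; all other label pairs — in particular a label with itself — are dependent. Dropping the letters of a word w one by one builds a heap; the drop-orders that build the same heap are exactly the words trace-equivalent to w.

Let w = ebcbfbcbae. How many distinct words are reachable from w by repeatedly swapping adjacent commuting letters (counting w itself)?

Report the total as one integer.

135

drop 0:e onto floor
drop 1:b onto floor
drop 2:c onto {1:b}
drop 3:b onto {2:c}
drop 4:f onto {2:c}
drop 5:b onto {3:b}
drop 6:c onto {4:f, 5:b}
drop 7:b onto {6:c}
drop 8:a onto {7:b}
drop 9:e onto {0:e}
ground layer = {0:e, 1:b}
drop-orders for the pieces not yet dropped (sum over which currently-grounded one goes next):
  1 to go: {8} 1  {9} 1
  2 to go: {0,9} 1  {7,8} 1  {8,9} 2
  3 to go: {0,8,9} 3  {6,7,8} 1  {7,8,9} 3
  4 to go: {0,7,8,9} 6  {4,6,7,8} 1  {5,6,7,8} 1  {6,7,8,9} 4
  5 to go: {0,6,7,8,9} 10  {3,5,6,7,8} 1  {4,5,6,7,8} 2  {4,6,7,8,9} 5  {5,6,7,8,9} 5
  6 to go: {0,4,6,7,8,9} 15  {0,5,6,7,8,9} 15  {3,4,5,6,7,8} 3  {3,5,6,7,8,9} 6  {4,5,6,7,8,9} 12
  7 to go: {0,3,5,6,7,8,9} 21  {0,4,5,6,7,8,9} 42  {2,3,4,5,6,7,8} 3  {3,4,5,6,7,8,9} 21
  8 to go: {0,3,4,5,6,7,8,9} 84  {1,2,3,4,5,6,7,8} 3  {2,3,4,5,6,7,8,9} 24
  if 0:e drops first: 27 orders
  if 1:b drops first: 108 orders
heap linearizations: 135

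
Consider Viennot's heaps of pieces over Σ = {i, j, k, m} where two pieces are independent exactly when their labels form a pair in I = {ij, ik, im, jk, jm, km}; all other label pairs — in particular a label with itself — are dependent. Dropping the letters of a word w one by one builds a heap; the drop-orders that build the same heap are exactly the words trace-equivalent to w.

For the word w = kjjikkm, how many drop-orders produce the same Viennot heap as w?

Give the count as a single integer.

420

0(k) covers ∅
1(j) covers ∅
2(j) covers 1:j
3(i) covers ∅
4(k) covers 0:k
5(k) covers 4:k
6(m) covers ∅
floor of heap: 0:k, 1:j, 3:i, 6:m
completions by unplaced set U, small U first (add the entries for U minus each lowest piece of U):
  |U|=1: {2}:1  {3}:1  {5}:1  {6}:1
  |U|=2: {1,2}:1  {2,3}:2  {2,5}:2  {2,6}:2  {3,5}:2  {3,6}:2  {4,5}:1  {5,6}:2
  |U|=3: {0,4,5}:1  {1,2,3}:3  {1,2,5}:3  {1,2,6}:3  {2,3,5}:6  {2,3,6}:6  {2,4,5}:3  {2,5,6}:6  {3,4,5}:3  {3,5,6}:6  {4,5,6}:3
  |U|=4: {0,2,4,5}:4  {0,3,4,5}:4  {0,4,5,6}:4  {1,2,3,5}:12  {1,2,3,6}:12  {1,2,4,5}:6  {1,2,5,6}:12  {2,3,4,5}:12  {2,3,5,6}:24  {2,4,5,6}:12  {3,4,5,6}:12
  |U|=5: {0,1,2,4,5}:10  {0,2,3,4,5}:20  {0,2,4,5,6}:20  {0,3,4,5,6}:20  {1,2,3,4,5}:30  {1,2,3,5,6}:60  {1,2,4,5,6}:30  {2,3,4,5,6}:60
  start at 0(k): 180
  start at 1(j): 120
  start at 3(i): 60
  start at 6(m): 60
sum over floor = 420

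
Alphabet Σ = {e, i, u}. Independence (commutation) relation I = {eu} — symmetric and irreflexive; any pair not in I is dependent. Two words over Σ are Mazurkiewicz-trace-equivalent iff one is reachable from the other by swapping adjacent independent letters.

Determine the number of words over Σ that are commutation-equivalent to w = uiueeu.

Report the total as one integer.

0(u) covers ∅
1(i) covers 0:u
2(u) covers 1:i
3(e) covers 1:i
4(e) covers 3:e
5(u) covers 2:u
floor of heap: 0:u
completions by unplaced set U, small U first (add the entries for U minus each lowest piece of U):
  |U|=1: {4}:1  {5}:1
  |U|=2: {2,5}:1  {3,4}:1  {4,5}:2
  |U|=3: {2,4,5}:3  {3,4,5}:3
  |U|=4: {2,3,4,5}:6
  start at 0(u): 6

6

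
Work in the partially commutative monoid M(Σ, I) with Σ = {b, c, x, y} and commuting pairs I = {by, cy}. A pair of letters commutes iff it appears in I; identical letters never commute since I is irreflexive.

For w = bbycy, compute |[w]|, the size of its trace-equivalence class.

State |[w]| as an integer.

10

0(b) covers ∅
1(b) covers 0:b
2(y) covers ∅
3(c) covers 1:b
4(y) covers 2:y
floor of heap: 0:b, 2:y
completions by unplaced set U, small U first (add the entries for U minus each lowest piece of U):
  |U|=1: {3}:1  {4}:1
  |U|=2: {1,3}:1  {2,4}:1  {3,4}:2
  |U|=3: {0,1,3}:1  {1,3,4}:3  {2,3,4}:3
  start at 0(b): 6
  start at 2(y): 4
sum over floor = 10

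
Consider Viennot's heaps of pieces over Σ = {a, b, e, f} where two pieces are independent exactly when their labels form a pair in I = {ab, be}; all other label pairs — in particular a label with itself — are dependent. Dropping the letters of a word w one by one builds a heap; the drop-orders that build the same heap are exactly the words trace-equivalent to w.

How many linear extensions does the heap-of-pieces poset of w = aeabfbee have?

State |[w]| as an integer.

drop 0:a onto floor
drop 1:e onto {0:a}
drop 2:a onto {1:e}
drop 3:b onto floor
drop 4:f onto {2:a, 3:b}
drop 5:b onto {4:f}
drop 6:e onto {4:f}
drop 7:e onto {6:e}
ground layer = {0:a, 3:b}
drop-orders for the pieces not yet dropped (sum over which currently-grounded one goes next):
  1 to go: {5} 1  {7} 1
  2 to go: {5,7} 2  {6,7} 1
  3 to go: {5,6,7} 3
  4 to go: {4,5,6,7} 3
  5 to go: {2,4,5,6,7} 3  {3,4,5,6,7} 3
  6 to go: {1,2,4,5,6,7} 3  {2,3,4,5,6,7} 6
  if 0:a drops first: 9 orders
  if 3:b drops first: 3 orders
heap linearizations: 12

12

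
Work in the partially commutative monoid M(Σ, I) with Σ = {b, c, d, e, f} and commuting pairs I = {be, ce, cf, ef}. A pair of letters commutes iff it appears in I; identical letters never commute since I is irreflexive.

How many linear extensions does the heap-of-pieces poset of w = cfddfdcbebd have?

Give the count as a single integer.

8

0(c) covers ∅
1(f) covers ∅
2(d) covers 0:c, 1:f
3(d) covers 2:d
4(f) covers 3:d
5(d) covers 4:f
6(c) covers 5:d
7(b) covers 6:c
8(e) covers 5:d
9(b) covers 7:b
10(d) covers 8:e, 9:b
floor of heap: 0:c, 1:f
completions by unplaced set U, small U first (add the entries for U minus each lowest piece of U):
  |U|=1: {10}:1
  |U|=2: {8,10}:1  {9,10}:1
  |U|=3: {7,9,10}:1  {8,9,10}:2
  |U|=4: {6,7,9,10}:1  {7,8,9,10}:3
  |U|=5: {6,7,8,9,10}:4
  |U|=6: {5,6,7,8,9,10}:4
  |U|=7: {4,5,6,7,8,9,10}:4
  |U|=8: {3,4,5,6,7,8,9,10}:4
  |U|=9: {2,3,4,5,6,7,8,9,10}:4
  start at 0(c): 4
  start at 1(f): 4
sum over floor = 8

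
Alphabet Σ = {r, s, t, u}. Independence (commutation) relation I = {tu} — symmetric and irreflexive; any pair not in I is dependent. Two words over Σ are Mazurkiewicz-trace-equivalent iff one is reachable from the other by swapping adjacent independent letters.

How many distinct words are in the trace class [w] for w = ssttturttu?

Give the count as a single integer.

12

piece 0:s — minimal
piece 1:s rests on {0:s}
piece 2:t rests on {1:s}
piece 3:t rests on {2:t}
piece 4:t rests on {3:t}
piece 5:u rests on {1:s}
piece 6:r rests on {4:t, 5:u}
piece 7:t rests on {6:r}
piece 8:t rests on {7:t}
piece 9:u rests on {6:r}
minimal pieces: {0:s}
ways to finish when only these pieces remain (= sum over removing one remaining piece with nothing left below it):
  1 left: {8}→1  {9}→1
  2 left: {7,8}→1  {8,9}→2
  3 left: {7,8,9}→3
  4 left: {6,7,8,9}→3
  5 left: {4,6,7,8,9}→3  {5,6,7,8,9}→3
  6 left: {3,4,6,7,8,9}→3  {4,5,6,7,8,9}→6
  7 left: {2,3,4,6,7,8,9}→3  {3,4,5,6,7,8,9}→9
  8 left: {2,3,4,5,6,7,8,9}→12
  placing 0:s first → 12 extensions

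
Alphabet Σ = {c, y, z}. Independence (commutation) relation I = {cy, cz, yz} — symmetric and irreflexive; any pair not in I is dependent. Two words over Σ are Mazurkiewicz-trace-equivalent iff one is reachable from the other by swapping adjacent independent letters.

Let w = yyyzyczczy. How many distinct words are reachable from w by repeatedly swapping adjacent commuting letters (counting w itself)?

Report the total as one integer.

#0=y has no predecessor
#1=y depends on [0:y]
#2=y depends on [1:y]
#3=z has no predecessor
#4=y depends on [2:y]
#5=c has no predecessor
#6=z depends on [3:z]
#7=c depends on [5:c]
#8=z depends on [6:z]
#9=y depends on [4:y]
sources: [0:y, 3:z, 5:c]
N(rest) = Σ N(rest − s) over sources s of rest; N(one piece) = 1:
  size 1 → [7]=1  [8]=1  [9]=1
  size 2 → [4,9]=1  [5,7]=1  [6,8]=1  [7,8]=2  [7,9]=2  [8,9]=2
  size 3 → [2,4,9]=1  [3,6,8]=1  [4,7,9]=3  [4,8,9]=3  [5,7,8]=3  [5,7,9]=3  [6,7,8]=3  [6,8,9]=3  [7,8,9]=6
  size 4 → [1,2,4,9]=1  [2,4,7,9]=4  [2,4,8,9]=4  [3,6,7,8]=4  [3,6,8,9]=4  [4,5,7,9]=6  [4,6,8,9]=6  [4,7,8,9]=12  [5,6,7,8]=6  [5,7,8,9]=12  [6,7,8,9]=12
  size 5 → [0,1,2,4,9]=1  [1,2,4,7,9]=5  [1,2,4,8,9]=5  [2,4,5,7,9]=10  [2,4,6,8,9]=10  [2,4,7,8,9]=20  [3,4,6,8,9]=10  [3,5,6,7,8]=10  [3,6,7,8,9]=20  [4,5,7,8,9]=30  [4,6,7,8,9]=30  [5,6,7,8,9]=30
  size 6 → [0,1,2,4,7,9]=6  [0,1,2,4,8,9]=6  [1,2,4,5,7,9]=15  [1,2,4,6,8,9]=15  [1,2,4,7,8,9]=30  [2,3,4,6,8,9]=20  [2,4,5,7,8,9]=60  [2,4,6,7,8,9]=60  [3,4,6,7,8,9]=60  [3,5,6,7,8,9]=60  [4,5,6,7,8,9]=90
  size 7 → [0,1,2,4,5,7,9]=21  [0,1,2,4,6,8,9]=21  [0,1,2,4,7,8,9]=42  [1,2,3,4,6,8,9]=35  [1,2,4,5,7,8,9]=105  [1,2,4,6,7,8,9]=105  [2,3,4,6,7,8,9]=140  [2,4,5,6,7,8,9]=210  [3,4,5,6,7,8,9]=210
  size 8 → [0,1,2,3,4,6,8,9]=56  [0,1,2,4,5,7,8,9]=168  [0,1,2,4,6,7,8,9]=168  [1,2,3,4,6,7,8,9]=280  [1,2,4,5,6,7,8,9]=420  [2,3,4,5,6,7,8,9]=560
  first=0(y) contributes 1260
  first=3(z) contributes 756
  first=5(c) contributes 504
|[w]| = 2520

2520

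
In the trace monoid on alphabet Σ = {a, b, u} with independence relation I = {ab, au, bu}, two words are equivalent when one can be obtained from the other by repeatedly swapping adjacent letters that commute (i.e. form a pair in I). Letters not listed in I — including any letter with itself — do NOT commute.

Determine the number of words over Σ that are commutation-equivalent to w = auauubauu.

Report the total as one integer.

504

piece 0:a — minimal
piece 1:u — minimal
piece 2:a rests on {0:a}
piece 3:u rests on {1:u}
piece 4:u rests on {3:u}
piece 5:b — minimal
piece 6:a rests on {2:a}
piece 7:u rests on {4:u}
piece 8:u rests on {7:u}
minimal pieces: {0:a, 1:u, 5:b}
ways to finish when only these pieces remain (= sum over removing one remaining piece with nothing left below it):
  1 left: {5}→1  {6}→1  {8}→1
  2 left: {2,6}→1  {5,6}→2  {5,8}→2  {6,8}→2  {7,8}→1
  3 left: {0,2,6}→1  {2,5,6}→3  {2,6,8}→3  {4,7,8}→1  {5,6,8}→6  {5,7,8}→3  {6,7,8}→3
  4 left: {0,2,5,6}→4  {0,2,6,8}→4  {2,5,6,8}→12  {2,6,7,8}→6  {3,4,7,8}→1  {4,5,7,8}→4  {4,6,7,8}→4  {5,6,7,8}→12
  5 left: {0,2,5,6,8}→20  {0,2,6,7,8}→10  {1,3,4,7,8}→1  {2,4,6,7,8}→10  {2,5,6,7,8}→30  {3,4,5,7,8}→5  {3,4,6,7,8}→5  {4,5,6,7,8}→20
  6 left: {0,2,4,6,7,8}→20  {0,2,5,6,7,8}→60  {1,3,4,5,7,8}→6  {1,3,4,6,7,8}→6  {2,3,4,6,7,8}→15  {2,4,5,6,7,8}→60  {3,4,5,6,7,8}→30
  7 left: {0,2,3,4,6,7,8}→35  {0,2,4,5,6,7,8}→140  {1,2,3,4,6,7,8}→21  {1,3,4,5,6,7,8}→42  {2,3,4,5,6,7,8}→105
  placing 0:a first → 168 extensions
  placing 1:u first → 280 extensions
  placing 5:b first → 56 extensions
total linear extensions = 504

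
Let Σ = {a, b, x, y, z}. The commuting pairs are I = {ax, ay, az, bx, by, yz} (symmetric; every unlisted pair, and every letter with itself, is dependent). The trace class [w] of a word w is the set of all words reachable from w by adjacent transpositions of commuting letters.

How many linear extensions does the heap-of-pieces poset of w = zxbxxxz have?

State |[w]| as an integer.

#0=z has no predecessor
#1=x depends on [0:z]
#2=b depends on [0:z]
#3=x depends on [1:x]
#4=x depends on [3:x]
#5=x depends on [4:x]
#6=z depends on [2:b, 5:x]
sources: [0:z]
N(rest) = Σ N(rest − s) over sources s of rest; N(one piece) = 1:
  size 1 → [6]=1
  size 2 → [2,6]=1  [5,6]=1
  size 3 → [2,5,6]=2  [4,5,6]=1
  size 4 → [2,4,5,6]=3  [3,4,5,6]=1
  size 5 → [1,3,4,5,6]=1  [2,3,4,5,6]=4
  first=0(z) contributes 5

5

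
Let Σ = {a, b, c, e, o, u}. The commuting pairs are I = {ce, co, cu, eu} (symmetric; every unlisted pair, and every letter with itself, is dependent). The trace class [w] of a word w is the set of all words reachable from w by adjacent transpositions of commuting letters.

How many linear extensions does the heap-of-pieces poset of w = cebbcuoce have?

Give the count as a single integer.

0(c) covers ∅
1(e) covers ∅
2(b) covers 0:c, 1:e
3(b) covers 2:b
4(c) covers 3:b
5(u) covers 3:b
6(o) covers 5:u
7(c) covers 4:c
8(e) covers 6:o
floor of heap: 0:c, 1:e
completions by unplaced set U, small U first (add the entries for U minus each lowest piece of U):
  |U|=1: {7}:1  {8}:1
  |U|=2: {4,7}:1  {6,8}:1  {7,8}:2
  |U|=3: {4,7,8}:3  {5,6,8}:1  {6,7,8}:3
  |U|=4: {4,6,7,8}:6  {5,6,7,8}:4
  |U|=5: {4,5,6,7,8}:10
  |U|=6: {3,4,5,6,7,8}:10
  |U|=7: {2,3,4,5,6,7,8}:10
  start at 0(c): 10
  start at 1(e): 10
sum over floor = 20

20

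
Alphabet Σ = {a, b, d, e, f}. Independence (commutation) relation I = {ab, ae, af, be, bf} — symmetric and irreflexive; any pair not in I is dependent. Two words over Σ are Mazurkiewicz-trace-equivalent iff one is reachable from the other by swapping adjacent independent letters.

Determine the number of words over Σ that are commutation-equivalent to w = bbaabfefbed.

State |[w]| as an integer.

3150

#0=b has no predecessor
#1=b depends on [0:b]
#2=a has no predecessor
#3=a depends on [2:a]
#4=b depends on [1:b]
#5=f has no predecessor
#6=e depends on [5:f]
#7=f depends on [6:e]
#8=b depends on [4:b]
#9=e depends on [7:f]
#10=d depends on [3:a, 8:b, 9:e]
sources: [0:b, 2:a, 5:f]
N(rest) = Σ N(rest − s) over sources s of rest; N(one piece) = 1:
  size 1 → [10]=1
  size 2 → [3,10]=1  [8,10]=1  [9,10]=1
  size 3 → [2,3,10]=1  [3,8,10]=2  [3,9,10]=2  [4,8,10]=1  [7,9,10]=1  [8,9,10]=2
  size 4 → [1,4,8,10]=1  [2,3,8,10]=3  [2,3,9,10]=3  [3,4,8,10]=3  [3,7,9,10]=3  [3,8,9,10]=6  [4,8,9,10]=3  [6,7,9,10]=1  [7,8,9,10]=3
  size 5 → [0,1,4,8,10]=1  [1,3,4,8,10]=4  [1,4,8,9,10]=4  [2,3,4,8,10]=6  [2,3,7,9,10]=6  [2,3,8,9,10]=12  [3,4,8,9,10]=12  [3,6,7,9,10]=4  [3,7,8,9,10]=12  [4,7,8,9,10]=6  [5,6,7,9,10]=1  [6,7,8,9,10]=4
  size 6 → [0,1,3,4,8,10]=5  [0,1,4,8,9,10]=5  [1,2,3,4,8,10]=10  [1,3,4,8,9,10]=20  [1,4,7,8,9,10]=10  [2,3,4,8,9,10]=30  [2,3,6,7,9,10]=10  [2,3,7,8,9,10]=30  [3,4,7,8,9,10]=30  [3,5,6,7,9,10]=5  [3,6,7,8,9,10]=20  [4,6,7,8,9,10]=10  [5,6,7,8,9,10]=5
  size 7 → [0,1,2,3,4,8,10]=15  [0,1,3,4,8,9,10]=30  [0,1,4,7,8,9,10]=15  [1,2,3,4,8,9,10]=60  [1,3,4,7,8,9,10]=60  [1,4,6,7,8,9,10]=20  [2,3,4,7,8,9,10]=90  [2,3,5,6,7,9,10]=15  [2,3,6,7,8,9,10]=60  [3,4,6,7,8,9,10]=60  [3,5,6,7,8,9,10]=30  [4,5,6,7,8,9,10]=15
  size 8 → [0,1,2,3,4,8,9,10]=105  [0,1,3,4,7,8,9,10]=105  [0,1,4,6,7,8,9,10]=35  [1,2,3,4,7,8,9,10]=210  [1,3,4,6,7,8,9,10]=140  [1,4,5,6,7,8,9,10]=35  [2,3,4,6,7,8,9,10]=210  [2,3,5,6,7,8,9,10]=105  [3,4,5,6,7,8,9,10]=105
  size 9 → [0,1,2,3,4,7,8,9,10]=420  [0,1,3,4,6,7,8,9,10]=280  [0,1,4,5,6,7,8,9,10]=70  [1,2,3,4,6,7,8,9,10]=560  [1,3,4,5,6,7,8,9,10]=280  [2,3,4,5,6,7,8,9,10]=420
  first=0(b) contributes 1260
  first=2(a) contributes 630
  first=5(f) contributes 1260
|[w]| = 3150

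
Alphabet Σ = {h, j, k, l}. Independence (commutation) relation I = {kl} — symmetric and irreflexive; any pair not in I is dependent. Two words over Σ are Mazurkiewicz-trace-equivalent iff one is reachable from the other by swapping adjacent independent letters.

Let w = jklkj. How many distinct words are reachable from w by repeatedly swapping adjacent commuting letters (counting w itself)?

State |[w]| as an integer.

0(j) covers ∅
1(k) covers 0:j
2(l) covers 0:j
3(k) covers 1:k
4(j) covers 2:l, 3:k
floor of heap: 0:j
completions by unplaced set U, small U first (add the entries for U minus each lowest piece of U):
  |U|=1: {4}:1
  |U|=2: {2,4}:1  {3,4}:1
  |U|=3: {1,3,4}:1  {2,3,4}:2
  start at 0(j): 3

3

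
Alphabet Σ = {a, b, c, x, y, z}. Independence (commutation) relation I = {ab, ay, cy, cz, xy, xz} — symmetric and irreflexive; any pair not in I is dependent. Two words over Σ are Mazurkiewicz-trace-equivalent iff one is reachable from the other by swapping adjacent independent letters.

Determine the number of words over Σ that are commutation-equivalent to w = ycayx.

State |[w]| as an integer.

drop 0:y onto floor
drop 1:c onto floor
drop 2:a onto {1:c}
drop 3:y onto {0:y}
drop 4:x onto {2:a}
ground layer = {0:y, 1:c}
drop-orders for the pieces not yet dropped (sum over which currently-grounded one goes next):
  1 to go: {3} 1  {4} 1
  2 to go: {0,3} 1  {2,4} 1  {3,4} 2
  3 to go: {0,3,4} 3  {1,2,4} 1  {2,3,4} 3
  if 0:y drops first: 4 orders
  if 1:c drops first: 6 orders
heap linearizations: 10

10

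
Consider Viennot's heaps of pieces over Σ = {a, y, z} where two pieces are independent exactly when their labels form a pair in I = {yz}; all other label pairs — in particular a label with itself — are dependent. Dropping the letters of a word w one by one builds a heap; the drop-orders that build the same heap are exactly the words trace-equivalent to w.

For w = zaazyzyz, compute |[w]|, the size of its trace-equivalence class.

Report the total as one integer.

10

#0=z has no predecessor
#1=a depends on [0:z]
#2=a depends on [1:a]
#3=z depends on [2:a]
#4=y depends on [2:a]
#5=z depends on [3:z]
#6=y depends on [4:y]
#7=z depends on [5:z]
sources: [0:z]
N(rest) = Σ N(rest − s) over sources s of rest; N(one piece) = 1:
  size 1 → [6]=1  [7]=1
  size 2 → [4,6]=1  [5,7]=1  [6,7]=2
  size 3 → [3,5,7]=1  [4,6,7]=3  [5,6,7]=3
  size 4 → [3,5,6,7]=4  [4,5,6,7]=6
  size 5 → [3,4,5,6,7]=10
  size 6 → [2,3,4,5,6,7]=10
  first=0(z) contributes 10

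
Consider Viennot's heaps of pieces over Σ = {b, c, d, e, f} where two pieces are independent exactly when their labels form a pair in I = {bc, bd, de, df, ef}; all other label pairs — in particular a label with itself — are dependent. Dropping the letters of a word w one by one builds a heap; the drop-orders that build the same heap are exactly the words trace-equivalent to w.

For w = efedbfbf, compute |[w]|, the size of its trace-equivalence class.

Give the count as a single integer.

24

0(e) covers ∅
1(f) covers ∅
2(e) covers 0:e
3(d) covers ∅
4(b) covers 1:f, 2:e
5(f) covers 4:b
6(b) covers 5:f
7(f) covers 6:b
floor of heap: 0:e, 1:f, 3:d
completions by unplaced set U, small U first (add the entries for U minus each lowest piece of U):
  |U|=1: {3}:1  {7}:1
  |U|=2: {3,7}:2  {6,7}:1
  |U|=3: {3,6,7}:3  {5,6,7}:1
  |U|=4: {3,5,6,7}:4  {4,5,6,7}:1
  |U|=5: {1,4,5,6,7}:1  {2,4,5,6,7}:1  {3,4,5,6,7}:5
  |U|=6: {0,2,4,5,6,7}:1  {1,2,4,5,6,7}:2  {1,3,4,5,6,7}:6  {2,3,4,5,6,7}:6
  start at 0(e): 14
  start at 1(f): 7
  start at 3(d): 3
sum over floor = 24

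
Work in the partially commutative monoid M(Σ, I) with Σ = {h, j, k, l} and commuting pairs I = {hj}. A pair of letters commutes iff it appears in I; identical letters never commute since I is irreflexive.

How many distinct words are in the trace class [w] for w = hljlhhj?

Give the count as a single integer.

drop 0:h onto floor
drop 1:l onto {0:h}
drop 2:j onto {1:l}
drop 3:l onto {2:j}
drop 4:h onto {3:l}
drop 5:h onto {4:h}
drop 6:j onto {3:l}
ground layer = {0:h}
drop-orders for the pieces not yet dropped (sum over which currently-grounded one goes next):
  1 to go: {5} 1  {6} 1
  2 to go: {4,5} 1  {5,6} 2
  3 to go: {4,5,6} 3
  4 to go: {3,4,5,6} 3
  5 to go: {2,3,4,5,6} 3
  if 0:h drops first: 3 orders

3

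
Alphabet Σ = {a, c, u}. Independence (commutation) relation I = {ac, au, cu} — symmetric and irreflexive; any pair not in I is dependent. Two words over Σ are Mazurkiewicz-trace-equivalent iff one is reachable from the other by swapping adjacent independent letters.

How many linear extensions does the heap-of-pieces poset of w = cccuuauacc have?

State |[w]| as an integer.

2520

#0=c has no predecessor
#1=c depends on [0:c]
#2=c depends on [1:c]
#3=u has no predecessor
#4=u depends on [3:u]
#5=a has no predecessor
#6=u depends on [4:u]
#7=a depends on [5:a]
#8=c depends on [2:c]
#9=c depends on [8:c]
sources: [0:c, 3:u, 5:a]
N(rest) = Σ N(rest − s) over sources s of rest; N(one piece) = 1:
  size 1 → [6]=1  [7]=1  [9]=1
  size 2 → [4,6]=1  [5,7]=1  [6,7]=2  [6,9]=2  [7,9]=2  [8,9]=1
  size 3 → [2,8,9]=1  [3,4,6]=1  [4,6,7]=3  [4,6,9]=3  [5,6,7]=3  [5,7,9]=3  [6,7,9]=6  [6,8,9]=3  [7,8,9]=3
  size 4 → [1,2,8,9]=1  [2,6,8,9]=4  [2,7,8,9]=4  [3,4,6,7]=4  [3,4,6,9]=4  [4,5,6,7]=6  [4,6,7,9]=12  [4,6,8,9]=6  [5,6,7,9]=12  [5,7,8,9]=6  [6,7,8,9]=12
  size 5 → [0,1,2,8,9]=1  [1,2,6,8,9]=5  [1,2,7,8,9]=5  [2,4,6,8,9]=10  [2,5,7,8,9]=10  [2,6,7,8,9]=20  [3,4,5,6,7]=10  [3,4,6,7,9]=20  [3,4,6,8,9]=10  [4,5,6,7,9]=30  [4,6,7,8,9]=30  [5,6,7,8,9]=30
  size 6 → [0,1,2,6,8,9]=6  [0,1,2,7,8,9]=6  [1,2,4,6,8,9]=15  [1,2,5,7,8,9]=15  [1,2,6,7,8,9]=30  [2,3,4,6,8,9]=20  [2,4,6,7,8,9]=60  [2,5,6,7,8,9]=60  [3,4,5,6,7,9]=60  [3,4,6,7,8,9]=60  [4,5,6,7,8,9]=90
  size 7 → [0,1,2,4,6,8,9]=21  [0,1,2,5,7,8,9]=21  [0,1,2,6,7,8,9]=42  [1,2,3,4,6,8,9]=35  [1,2,4,6,7,8,9]=105  [1,2,5,6,7,8,9]=105  [2,3,4,6,7,8,9]=140  [2,4,5,6,7,8,9]=210  [3,4,5,6,7,8,9]=210
  size 8 → [0,1,2,3,4,6,8,9]=56  [0,1,2,4,6,7,8,9]=168  [0,1,2,5,6,7,8,9]=168  [1,2,3,4,6,7,8,9]=280  [1,2,4,5,6,7,8,9]=420  [2,3,4,5,6,7,8,9]=560
  first=0(c) contributes 1260
  first=3(u) contributes 756
  first=5(a) contributes 504
|[w]| = 2520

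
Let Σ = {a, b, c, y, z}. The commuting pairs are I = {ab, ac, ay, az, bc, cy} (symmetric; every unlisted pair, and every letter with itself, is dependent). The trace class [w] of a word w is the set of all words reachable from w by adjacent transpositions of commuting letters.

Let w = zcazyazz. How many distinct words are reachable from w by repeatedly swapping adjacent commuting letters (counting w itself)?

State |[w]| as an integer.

0(z) covers ∅
1(c) covers 0:z
2(a) covers ∅
3(z) covers 1:c
4(y) covers 3:z
5(a) covers 2:a
6(z) covers 4:y
7(z) covers 6:z
floor of heap: 0:z, 2:a
completions by unplaced set U, small U first (add the entries for U minus each lowest piece of U):
  |U|=1: {5}:1  {7}:1
  |U|=2: {2,5}:1  {5,7}:2  {6,7}:1
  |U|=3: {2,5,7}:3  {4,6,7}:1  {5,6,7}:3
  |U|=4: {2,5,6,7}:6  {3,4,6,7}:1  {4,5,6,7}:4
  |U|=5: {1,3,4,6,7}:1  {2,4,5,6,7}:10  {3,4,5,6,7}:5
  |U|=6: {0,1,3,4,6,7}:1  {1,3,4,5,6,7}:6  {2,3,4,5,6,7}:15
  start at 0(z): 21
  start at 2(a): 7
sum over floor = 28

28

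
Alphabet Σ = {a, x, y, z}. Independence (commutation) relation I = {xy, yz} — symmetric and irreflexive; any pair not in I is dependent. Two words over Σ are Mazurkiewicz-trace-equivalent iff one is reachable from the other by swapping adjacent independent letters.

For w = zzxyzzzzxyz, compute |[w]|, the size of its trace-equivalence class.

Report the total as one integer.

55

#0=z has no predecessor
#1=z depends on [0:z]
#2=x depends on [1:z]
#3=y has no predecessor
#4=z depends on [2:x]
#5=z depends on [4:z]
#6=z depends on [5:z]
#7=z depends on [6:z]
#8=x depends on [7:z]
#9=y depends on [3:y]
#10=z depends on [8:x]
sources: [0:z, 3:y]
N(rest) = Σ N(rest − s) over sources s of rest; N(one piece) = 1:
  size 1 → [9]=1  [10]=1
  size 2 → [3,9]=1  [8,10]=1  [9,10]=2
  size 3 → [3,9,10]=3  [7,8,10]=1  [8,9,10]=3
  size 4 → [3,8,9,10]=6  [6,7,8,10]=1  [7,8,9,10]=4
  size 5 → [3,7,8,9,10]=10  [5,6,7,8,10]=1  [6,7,8,9,10]=5
  size 6 → [3,6,7,8,9,10]=15  [4,5,6,7,8,10]=1  [5,6,7,8,9,10]=6
  size 7 → [2,4,5,6,7,8,10]=1  [3,5,6,7,8,9,10]=21  [4,5,6,7,8,9,10]=7
  size 8 → [1,2,4,5,6,7,8,10]=1  [2,4,5,6,7,8,9,10]=8  [3,4,5,6,7,8,9,10]=28
  size 9 → [0,1,2,4,5,6,7,8,10]=1  [1,2,4,5,6,7,8,9,10]=9  [2,3,4,5,6,7,8,9,10]=36
  first=0(z) contributes 45
  first=3(y) contributes 10
|[w]| = 55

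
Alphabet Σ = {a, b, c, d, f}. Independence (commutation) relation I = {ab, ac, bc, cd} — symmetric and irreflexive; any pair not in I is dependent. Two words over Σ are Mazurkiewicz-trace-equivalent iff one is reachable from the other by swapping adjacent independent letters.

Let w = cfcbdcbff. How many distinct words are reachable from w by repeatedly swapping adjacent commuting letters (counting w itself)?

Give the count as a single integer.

0(c) covers ∅
1(f) covers 0:c
2(c) covers 1:f
3(b) covers 1:f
4(d) covers 3:b
5(c) covers 2:c
6(b) covers 4:d
7(f) covers 5:c, 6:b
8(f) covers 7:f
floor of heap: 0:c
completions by unplaced set U, small U first (add the entries for U minus each lowest piece of U):
  |U|=1: {8}:1
  |U|=2: {7,8}:1
  |U|=3: {5,7,8}:1  {6,7,8}:1
  |U|=4: {2,5,7,8}:1  {4,6,7,8}:1  {5,6,7,8}:2
  |U|=5: {2,5,6,7,8}:3  {3,4,6,7,8}:1  {4,5,6,7,8}:3
  |U|=6: {2,4,5,6,7,8}:6  {3,4,5,6,7,8}:4
  |U|=7: {2,3,4,5,6,7,8}:10
  start at 0(c): 10

10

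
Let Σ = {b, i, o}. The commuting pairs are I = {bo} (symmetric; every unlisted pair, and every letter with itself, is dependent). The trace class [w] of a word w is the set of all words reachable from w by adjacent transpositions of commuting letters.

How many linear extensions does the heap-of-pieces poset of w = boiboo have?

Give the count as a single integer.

0(b) covers ∅
1(o) covers ∅
2(i) covers 0:b, 1:o
3(b) covers 2:i
4(o) covers 2:i
5(o) covers 4:o
floor of heap: 0:b, 1:o
completions by unplaced set U, small U first (add the entries for U minus each lowest piece of U):
  |U|=1: {3}:1  {5}:1
  |U|=2: {3,5}:2  {4,5}:1
  |U|=3: {3,4,5}:3
  |U|=4: {2,3,4,5}:3
  start at 0(b): 3
  start at 1(o): 3
sum over floor = 6

6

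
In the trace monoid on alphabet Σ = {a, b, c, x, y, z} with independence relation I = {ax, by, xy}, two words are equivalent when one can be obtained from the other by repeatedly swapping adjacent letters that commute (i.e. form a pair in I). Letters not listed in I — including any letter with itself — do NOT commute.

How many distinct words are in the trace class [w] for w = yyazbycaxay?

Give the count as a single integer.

8

drop 0:y onto floor
drop 1:y onto {0:y}
drop 2:a onto {1:y}
drop 3:z onto {2:a}
drop 4:b onto {3:z}
drop 5:y onto {3:z}
drop 6:c onto {4:b, 5:y}
drop 7:a onto {6:c}
drop 8:x onto {6:c}
drop 9:a onto {7:a}
drop 10:y onto {9:a}
ground layer = {0:y}
drop-orders for the pieces not yet dropped (sum over which currently-grounded one goes next):
  1 to go: {8} 1  {10} 1
  2 to go: {8,10} 2  {9,10} 1
  3 to go: {7,9,10} 1  {8,9,10} 3
  4 to go: {7,8,9,10} 4
  5 to go: {6,7,8,9,10} 4
  6 to go: {4,6,7,8,9,10} 4  {5,6,7,8,9,10} 4
  7 to go: {4,5,6,7,8,9,10} 8
  8 to go: {3,4,5,6,7,8,9,10} 8
  9 to go: {2,3,4,5,6,7,8,9,10} 8
  if 0:y drops first: 8 orders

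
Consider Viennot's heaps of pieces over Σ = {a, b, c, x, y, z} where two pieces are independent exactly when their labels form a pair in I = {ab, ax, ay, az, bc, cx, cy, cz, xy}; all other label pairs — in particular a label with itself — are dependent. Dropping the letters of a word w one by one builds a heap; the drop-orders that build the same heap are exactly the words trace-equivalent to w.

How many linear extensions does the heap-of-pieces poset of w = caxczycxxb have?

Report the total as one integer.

0(c) covers ∅
1(a) covers 0:c
2(x) covers ∅
3(c) covers 1:a
4(z) covers 2:x
5(y) covers 4:z
6(c) covers 3:c
7(x) covers 4:z
8(x) covers 7:x
9(b) covers 5:y, 8:x
floor of heap: 0:c, 2:x
completions by unplaced set U, small U first (add the entries for U minus each lowest piece of U):
  |U|=1: {6}:1  {9}:1
  |U|=2: {3,6}:1  {5,9}:1  {6,9}:2  {8,9}:1
  |U|=3: {1,3,6}:1  {3,6,9}:3  {5,6,9}:3  {5,8,9}:2  {6,8,9}:3  {7,8,9}:1
  |U|=4: {0,1,3,6}:1  {1,3,6,9}:4  {3,5,6,9}:6  {3,6,8,9}:6  {5,6,8,9}:8  {5,7,8,9}:3  {6,7,8,9}:4
  |U|=5: {0,1,3,6,9}:5  {1,3,5,6,9}:10  {1,3,6,8,9}:10  {3,5,6,8,9}:20  {3,6,7,8,9}:10  {4,5,7,8,9}:3  {5,6,7,8,9}:15
  |U|=6: {0,1,3,5,6,9}:15  {0,1,3,6,8,9}:15  {1,3,5,6,8,9}:40  {1,3,6,7,8,9}:20  {2,4,5,7,8,9}:3  {3,5,6,7,8,9}:45  {4,5,6,7,8,9}:18
  |U|=7: {0,1,3,5,6,8,9}:70  {0,1,3,6,7,8,9}:35  {1,3,5,6,7,8,9}:105  {2,4,5,6,7,8,9}:21  {3,4,5,6,7,8,9}:63
  |U|=8: {0,1,3,5,6,7,8,9}:210  {1,3,4,5,6,7,8,9}:168  {2,3,4,5,6,7,8,9}:84
  start at 0(c): 252
  start at 2(x): 378
sum over floor = 630

630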